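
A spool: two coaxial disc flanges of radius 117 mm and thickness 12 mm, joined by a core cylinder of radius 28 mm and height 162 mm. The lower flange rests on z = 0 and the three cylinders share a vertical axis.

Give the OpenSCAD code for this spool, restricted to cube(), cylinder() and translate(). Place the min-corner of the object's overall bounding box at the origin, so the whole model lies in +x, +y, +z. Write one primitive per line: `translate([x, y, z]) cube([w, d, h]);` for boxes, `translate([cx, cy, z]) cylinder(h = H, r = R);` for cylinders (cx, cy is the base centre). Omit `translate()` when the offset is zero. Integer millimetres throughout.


translate([117, 117, 0]) cylinder(h = 12, r = 117);
translate([117, 117, 12]) cylinder(h = 162, r = 28);
translate([117, 117, 174]) cylinder(h = 12, r = 117);


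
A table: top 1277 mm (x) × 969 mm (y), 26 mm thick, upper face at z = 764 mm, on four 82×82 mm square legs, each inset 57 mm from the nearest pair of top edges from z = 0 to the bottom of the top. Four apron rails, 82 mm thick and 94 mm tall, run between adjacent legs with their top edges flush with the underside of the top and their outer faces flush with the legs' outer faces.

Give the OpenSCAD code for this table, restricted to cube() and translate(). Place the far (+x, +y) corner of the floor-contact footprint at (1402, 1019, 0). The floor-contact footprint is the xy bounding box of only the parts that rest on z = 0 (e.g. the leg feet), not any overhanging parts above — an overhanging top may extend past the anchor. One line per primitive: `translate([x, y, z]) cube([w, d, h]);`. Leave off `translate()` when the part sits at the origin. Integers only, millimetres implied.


translate([182, 107, 738]) cube([1277, 969, 26]);
translate([239, 164, 0]) cube([82, 82, 738]);
translate([1320, 164, 0]) cube([82, 82, 738]);
translate([239, 937, 0]) cube([82, 82, 738]);
translate([1320, 937, 0]) cube([82, 82, 738]);
translate([321, 164, 644]) cube([999, 82, 94]);
translate([321, 937, 644]) cube([999, 82, 94]);
translate([239, 246, 644]) cube([82, 691, 94]);
translate([1320, 246, 644]) cube([82, 691, 94]);


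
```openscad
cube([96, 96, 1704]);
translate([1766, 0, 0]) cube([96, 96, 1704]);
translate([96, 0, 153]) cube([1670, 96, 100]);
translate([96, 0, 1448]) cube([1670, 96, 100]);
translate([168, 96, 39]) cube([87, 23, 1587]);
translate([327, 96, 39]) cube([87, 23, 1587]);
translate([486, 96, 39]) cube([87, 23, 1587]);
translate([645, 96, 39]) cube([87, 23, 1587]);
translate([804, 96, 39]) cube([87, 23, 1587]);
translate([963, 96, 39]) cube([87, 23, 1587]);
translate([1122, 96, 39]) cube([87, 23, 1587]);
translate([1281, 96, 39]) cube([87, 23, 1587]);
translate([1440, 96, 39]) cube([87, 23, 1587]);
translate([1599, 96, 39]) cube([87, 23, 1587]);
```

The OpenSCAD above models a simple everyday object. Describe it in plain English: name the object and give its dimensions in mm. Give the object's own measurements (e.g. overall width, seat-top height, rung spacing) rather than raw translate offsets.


A fence section. Two 96×96 mm posts, 1704 mm tall, stand on the floor with a clear span of 1670 mm between their inner faces. Two horizontal rails of 96×100 mm section span the gap between the posts with their undersides at z = 153 mm and z = 1448 mm, flush with the posts' −y face. 10 pickets, each 87 mm wide, 23 mm thick and 1587 mm tall, are fixed to the +y face of the rails with their bottoms at z = 39 mm, spaced across the span with a 72 mm gap after the −x post and between neighbouring pickets, with 80 mm left before the +x post.


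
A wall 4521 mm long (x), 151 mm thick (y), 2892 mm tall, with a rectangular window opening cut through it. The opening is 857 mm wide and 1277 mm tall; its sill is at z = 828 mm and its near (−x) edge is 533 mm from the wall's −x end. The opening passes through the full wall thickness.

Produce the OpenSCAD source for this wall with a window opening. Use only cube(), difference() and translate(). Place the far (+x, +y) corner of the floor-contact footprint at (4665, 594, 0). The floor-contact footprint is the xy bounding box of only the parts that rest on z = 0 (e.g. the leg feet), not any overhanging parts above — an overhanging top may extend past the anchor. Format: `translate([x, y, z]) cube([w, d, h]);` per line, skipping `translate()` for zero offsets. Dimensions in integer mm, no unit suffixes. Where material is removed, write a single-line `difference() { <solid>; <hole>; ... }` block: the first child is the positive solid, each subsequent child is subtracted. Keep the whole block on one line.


difference() { translate([144, 443, 0]) cube([4521, 151, 2892]); translate([677, 443, 828]) cube([857, 151, 1277]); }


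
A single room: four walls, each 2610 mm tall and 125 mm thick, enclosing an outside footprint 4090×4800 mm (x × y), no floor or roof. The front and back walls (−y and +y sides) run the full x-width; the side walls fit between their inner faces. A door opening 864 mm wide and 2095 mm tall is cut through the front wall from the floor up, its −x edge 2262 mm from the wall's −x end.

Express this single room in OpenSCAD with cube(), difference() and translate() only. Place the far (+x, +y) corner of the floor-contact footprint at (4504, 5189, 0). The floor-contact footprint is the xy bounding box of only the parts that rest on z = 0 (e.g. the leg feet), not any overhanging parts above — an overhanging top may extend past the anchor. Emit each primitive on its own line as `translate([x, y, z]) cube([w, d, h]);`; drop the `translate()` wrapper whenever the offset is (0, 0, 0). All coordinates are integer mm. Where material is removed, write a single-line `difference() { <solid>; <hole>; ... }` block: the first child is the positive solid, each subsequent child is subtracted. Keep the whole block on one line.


difference() { translate([414, 389, 0]) cube([4090, 125, 2610]); translate([2676, 389, 0]) cube([864, 125, 2095]); }
translate([414, 5064, 0]) cube([4090, 125, 2610]);
translate([414, 514, 0]) cube([125, 4550, 2610]);
translate([4379, 514, 0]) cube([125, 4550, 2610]);


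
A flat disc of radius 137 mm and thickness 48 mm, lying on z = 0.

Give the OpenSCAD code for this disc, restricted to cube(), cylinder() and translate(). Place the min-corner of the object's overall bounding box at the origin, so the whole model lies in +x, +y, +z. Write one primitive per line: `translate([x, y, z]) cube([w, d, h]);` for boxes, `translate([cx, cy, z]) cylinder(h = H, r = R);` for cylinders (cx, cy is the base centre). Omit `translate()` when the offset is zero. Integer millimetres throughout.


translate([137, 137, 0]) cylinder(h = 48, r = 137);


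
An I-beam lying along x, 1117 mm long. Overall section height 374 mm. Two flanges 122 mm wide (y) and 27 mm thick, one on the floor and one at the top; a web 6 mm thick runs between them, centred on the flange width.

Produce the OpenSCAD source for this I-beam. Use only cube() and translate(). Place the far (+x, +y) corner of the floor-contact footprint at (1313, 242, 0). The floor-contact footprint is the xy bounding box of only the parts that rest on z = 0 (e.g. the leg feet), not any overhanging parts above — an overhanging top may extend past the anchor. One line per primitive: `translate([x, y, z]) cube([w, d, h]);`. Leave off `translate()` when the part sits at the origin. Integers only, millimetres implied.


translate([196, 120, 0]) cube([1117, 122, 27]);
translate([196, 178, 27]) cube([1117, 6, 320]);
translate([196, 120, 347]) cube([1117, 122, 27]);


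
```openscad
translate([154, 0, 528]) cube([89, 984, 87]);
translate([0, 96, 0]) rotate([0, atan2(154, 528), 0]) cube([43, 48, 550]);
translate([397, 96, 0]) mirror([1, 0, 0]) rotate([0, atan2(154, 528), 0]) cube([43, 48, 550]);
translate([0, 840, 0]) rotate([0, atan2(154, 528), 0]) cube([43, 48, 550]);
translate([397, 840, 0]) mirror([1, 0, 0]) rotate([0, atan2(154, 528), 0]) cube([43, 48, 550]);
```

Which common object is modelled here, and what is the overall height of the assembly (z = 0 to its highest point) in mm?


A sawhorse. The overall height is 615 mm.

A beam across two mirrored pairs of raked legs — a sawhorse. The beam's underside is at z = 528 (matching the legs' vertical rise in atan2(154, 528)) and the beam is 87 mm tall, so its top is at 528 + 87 = 615 mm. The raked legs top out at the beam's underside, so that is the highest point.


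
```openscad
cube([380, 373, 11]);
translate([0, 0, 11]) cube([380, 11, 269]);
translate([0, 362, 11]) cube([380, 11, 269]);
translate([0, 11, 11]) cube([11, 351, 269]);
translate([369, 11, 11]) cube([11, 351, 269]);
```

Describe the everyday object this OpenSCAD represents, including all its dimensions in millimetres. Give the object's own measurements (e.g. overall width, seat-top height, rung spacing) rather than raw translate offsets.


An open-topped rectangular box: outside dimensions 380×373×280 mm, with a uniform wall and base thickness of 11 mm. The base is a full 380×373 slab on the floor; four walls sit on top of the base. The front and back walls (the −y and +y sides) span the full width; the two side walls fit between them.


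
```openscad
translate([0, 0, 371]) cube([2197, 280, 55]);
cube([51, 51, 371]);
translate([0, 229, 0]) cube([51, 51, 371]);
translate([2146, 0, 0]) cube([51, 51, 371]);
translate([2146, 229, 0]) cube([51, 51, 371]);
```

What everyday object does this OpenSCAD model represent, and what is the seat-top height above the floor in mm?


A bench. The seat-top height is 426 mm.

A long slab on four corner posts — a bench. The slab sits at z = 371 with thickness 55, so the top is 371 + 55 = 426 mm.


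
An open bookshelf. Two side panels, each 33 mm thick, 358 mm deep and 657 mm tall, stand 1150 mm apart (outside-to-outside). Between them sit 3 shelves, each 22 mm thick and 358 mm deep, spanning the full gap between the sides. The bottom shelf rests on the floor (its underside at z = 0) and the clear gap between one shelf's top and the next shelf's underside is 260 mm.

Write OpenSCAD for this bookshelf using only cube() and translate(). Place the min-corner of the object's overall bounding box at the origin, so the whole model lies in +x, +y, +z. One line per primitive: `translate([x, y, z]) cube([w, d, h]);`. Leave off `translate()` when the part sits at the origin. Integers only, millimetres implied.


cube([33, 358, 657]);
translate([1117, 0, 0]) cube([33, 358, 657]);
translate([33, 0, 0]) cube([1084, 358, 22]);
translate([33, 0, 282]) cube([1084, 358, 22]);
translate([33, 0, 564]) cube([1084, 358, 22]);


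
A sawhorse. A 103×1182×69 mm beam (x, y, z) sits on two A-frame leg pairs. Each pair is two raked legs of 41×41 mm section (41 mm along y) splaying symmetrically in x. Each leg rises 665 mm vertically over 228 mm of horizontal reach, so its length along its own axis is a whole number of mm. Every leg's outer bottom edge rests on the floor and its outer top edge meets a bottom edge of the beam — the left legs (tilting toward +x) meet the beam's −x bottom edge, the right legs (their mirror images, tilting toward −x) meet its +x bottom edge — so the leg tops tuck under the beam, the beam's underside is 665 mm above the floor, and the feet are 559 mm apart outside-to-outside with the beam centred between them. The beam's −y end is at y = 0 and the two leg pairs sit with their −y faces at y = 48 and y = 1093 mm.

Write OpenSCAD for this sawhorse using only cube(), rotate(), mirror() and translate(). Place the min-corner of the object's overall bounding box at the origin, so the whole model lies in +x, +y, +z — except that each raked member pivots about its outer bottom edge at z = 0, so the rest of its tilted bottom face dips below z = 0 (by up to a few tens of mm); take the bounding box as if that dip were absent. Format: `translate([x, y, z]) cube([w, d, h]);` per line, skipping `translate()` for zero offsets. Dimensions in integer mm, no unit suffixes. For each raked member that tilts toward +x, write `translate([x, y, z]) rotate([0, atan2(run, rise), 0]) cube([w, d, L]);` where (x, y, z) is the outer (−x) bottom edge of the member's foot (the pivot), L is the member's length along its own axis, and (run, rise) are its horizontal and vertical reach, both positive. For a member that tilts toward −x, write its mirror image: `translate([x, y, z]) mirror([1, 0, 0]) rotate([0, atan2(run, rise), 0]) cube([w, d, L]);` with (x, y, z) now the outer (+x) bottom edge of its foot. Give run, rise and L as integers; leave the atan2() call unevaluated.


translate([228, 0, 665]) cube([103, 1182, 69]);
translate([0, 48, 0]) rotate([0, atan2(228, 665), 0]) cube([41, 41, 703]);
translate([559, 48, 0]) mirror([1, 0, 0]) rotate([0, atan2(228, 665), 0]) cube([41, 41, 703]);
translate([0, 1093, 0]) rotate([0, atan2(228, 665), 0]) cube([41, 41, 703]);
translate([559, 1093, 0]) mirror([1, 0, 0]) rotate([0, atan2(228, 665), 0]) cube([41, 41, 703]);


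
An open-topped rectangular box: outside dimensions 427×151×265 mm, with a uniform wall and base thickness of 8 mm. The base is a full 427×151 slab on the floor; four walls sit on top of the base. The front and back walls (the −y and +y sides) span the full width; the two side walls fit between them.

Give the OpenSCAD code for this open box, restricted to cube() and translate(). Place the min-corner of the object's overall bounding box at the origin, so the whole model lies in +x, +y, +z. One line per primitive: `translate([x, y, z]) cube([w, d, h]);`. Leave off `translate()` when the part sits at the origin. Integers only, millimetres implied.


cube([427, 151, 8]);
translate([0, 0, 8]) cube([427, 8, 257]);
translate([0, 143, 8]) cube([427, 8, 257]);
translate([0, 8, 8]) cube([8, 135, 257]);
translate([419, 8, 8]) cube([8, 135, 257]);


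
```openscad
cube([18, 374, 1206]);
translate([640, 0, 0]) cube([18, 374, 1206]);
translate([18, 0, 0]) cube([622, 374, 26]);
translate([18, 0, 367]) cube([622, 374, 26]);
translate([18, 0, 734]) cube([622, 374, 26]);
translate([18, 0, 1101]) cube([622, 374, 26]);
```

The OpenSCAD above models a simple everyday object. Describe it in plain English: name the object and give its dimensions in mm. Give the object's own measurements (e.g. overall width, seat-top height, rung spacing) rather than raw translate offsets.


An open bookshelf. Two side panels, each 18 mm thick, 374 mm deep and 1206 mm tall, stand 658 mm apart (outside-to-outside). Between them sit 4 shelves, each 26 mm thick and 374 mm deep, spanning the full gap between the sides. The bottom shelf rests on the floor (its underside at z = 0) and the clear gap between one shelf's top and the next shelf's underside is 341 mm.


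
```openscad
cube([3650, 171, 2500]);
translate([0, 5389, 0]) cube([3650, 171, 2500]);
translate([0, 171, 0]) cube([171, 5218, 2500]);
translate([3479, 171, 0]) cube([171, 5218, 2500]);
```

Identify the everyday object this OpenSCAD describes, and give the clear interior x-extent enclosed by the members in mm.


A house (or room) frame. The interior width is 3308 mm.

Four 2500 mm walls enclosing a rectangle with no floor or roof — a room or house frame. Outside width is 3650 mm and wall thickness is 171 mm, so the interior width is 3650 − 2 × 171 = 3308 mm.


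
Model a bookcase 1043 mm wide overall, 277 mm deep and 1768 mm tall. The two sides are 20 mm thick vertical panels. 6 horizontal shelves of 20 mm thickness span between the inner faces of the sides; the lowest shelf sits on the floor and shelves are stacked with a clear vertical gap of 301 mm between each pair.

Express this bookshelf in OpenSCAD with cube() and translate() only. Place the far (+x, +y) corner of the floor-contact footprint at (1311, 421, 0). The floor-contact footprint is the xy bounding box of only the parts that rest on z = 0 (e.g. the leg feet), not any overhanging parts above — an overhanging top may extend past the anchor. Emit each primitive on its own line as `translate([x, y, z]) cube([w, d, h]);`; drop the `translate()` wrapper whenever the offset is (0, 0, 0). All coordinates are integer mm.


translate([268, 144, 0]) cube([20, 277, 1768]);
translate([1291, 144, 0]) cube([20, 277, 1768]);
translate([288, 144, 0]) cube([1003, 277, 20]);
translate([288, 144, 321]) cube([1003, 277, 20]);
translate([288, 144, 642]) cube([1003, 277, 20]);
translate([288, 144, 963]) cube([1003, 277, 20]);
translate([288, 144, 1284]) cube([1003, 277, 20]);
translate([288, 144, 1605]) cube([1003, 277, 20]);


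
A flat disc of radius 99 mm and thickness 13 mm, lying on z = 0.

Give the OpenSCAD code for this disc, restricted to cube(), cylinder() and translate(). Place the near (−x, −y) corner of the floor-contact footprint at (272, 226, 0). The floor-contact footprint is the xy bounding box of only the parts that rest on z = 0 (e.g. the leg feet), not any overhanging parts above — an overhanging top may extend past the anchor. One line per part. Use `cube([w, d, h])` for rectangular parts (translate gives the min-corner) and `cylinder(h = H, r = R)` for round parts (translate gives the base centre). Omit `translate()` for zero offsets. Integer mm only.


translate([371, 325, 0]) cylinder(h = 13, r = 99);


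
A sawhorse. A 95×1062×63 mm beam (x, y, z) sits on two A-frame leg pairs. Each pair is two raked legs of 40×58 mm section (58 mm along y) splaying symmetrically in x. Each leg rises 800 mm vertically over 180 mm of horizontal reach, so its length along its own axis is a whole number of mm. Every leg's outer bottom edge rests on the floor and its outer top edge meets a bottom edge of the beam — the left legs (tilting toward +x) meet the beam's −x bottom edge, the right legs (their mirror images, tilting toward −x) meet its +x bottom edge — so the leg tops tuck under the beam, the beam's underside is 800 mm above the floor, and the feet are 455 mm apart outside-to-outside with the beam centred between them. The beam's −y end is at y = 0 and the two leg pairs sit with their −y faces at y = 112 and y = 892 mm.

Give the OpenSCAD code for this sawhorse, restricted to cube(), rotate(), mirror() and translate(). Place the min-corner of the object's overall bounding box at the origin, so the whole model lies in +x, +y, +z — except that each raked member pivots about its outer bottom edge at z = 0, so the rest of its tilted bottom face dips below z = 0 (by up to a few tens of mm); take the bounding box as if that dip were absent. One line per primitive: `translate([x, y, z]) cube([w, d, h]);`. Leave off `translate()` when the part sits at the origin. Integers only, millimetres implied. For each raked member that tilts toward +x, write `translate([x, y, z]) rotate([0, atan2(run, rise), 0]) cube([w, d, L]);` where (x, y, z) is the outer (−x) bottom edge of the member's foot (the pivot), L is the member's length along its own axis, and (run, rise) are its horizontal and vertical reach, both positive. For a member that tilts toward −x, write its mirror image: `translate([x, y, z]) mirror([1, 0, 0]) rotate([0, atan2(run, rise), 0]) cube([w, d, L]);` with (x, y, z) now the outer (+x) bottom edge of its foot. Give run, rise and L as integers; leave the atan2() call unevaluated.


translate([180, 0, 800]) cube([95, 1062, 63]);
translate([0, 112, 0]) rotate([0, atan2(180, 800), 0]) cube([40, 58, 820]);
translate([455, 112, 0]) mirror([1, 0, 0]) rotate([0, atan2(180, 800), 0]) cube([40, 58, 820]);
translate([0, 892, 0]) rotate([0, atan2(180, 800), 0]) cube([40, 58, 820]);
translate([455, 892, 0]) mirror([1, 0, 0]) rotate([0, atan2(180, 800), 0]) cube([40, 58, 820]);


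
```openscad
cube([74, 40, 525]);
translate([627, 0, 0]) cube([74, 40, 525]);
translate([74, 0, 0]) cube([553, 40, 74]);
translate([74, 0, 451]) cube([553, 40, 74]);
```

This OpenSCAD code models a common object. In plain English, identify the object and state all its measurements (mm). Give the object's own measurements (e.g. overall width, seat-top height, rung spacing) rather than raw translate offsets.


A rectangular picture frame lying in the x–z plane (depth along y). The opening is 553 mm wide (x) by 377 mm tall (z), surrounded by a border 74 mm wide on all four sides. The frame is 40 mm deep and is made of two full-height vertical stiles with two horizontal rails fitted between them.


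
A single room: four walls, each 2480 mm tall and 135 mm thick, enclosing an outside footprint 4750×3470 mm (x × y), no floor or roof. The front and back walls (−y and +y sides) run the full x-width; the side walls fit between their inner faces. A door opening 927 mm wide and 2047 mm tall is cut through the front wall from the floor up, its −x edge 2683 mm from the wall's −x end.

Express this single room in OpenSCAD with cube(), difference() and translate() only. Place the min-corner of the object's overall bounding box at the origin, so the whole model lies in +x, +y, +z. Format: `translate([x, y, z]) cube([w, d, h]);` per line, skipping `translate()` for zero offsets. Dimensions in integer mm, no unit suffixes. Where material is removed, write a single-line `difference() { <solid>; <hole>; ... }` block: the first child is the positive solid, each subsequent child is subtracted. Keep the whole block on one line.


difference() { cube([4750, 135, 2480]); translate([2683, 0, 0]) cube([927, 135, 2047]); }
translate([0, 3335, 0]) cube([4750, 135, 2480]);
translate([0, 135, 0]) cube([135, 3200, 2480]);
translate([4615, 135, 0]) cube([135, 3200, 2480]);


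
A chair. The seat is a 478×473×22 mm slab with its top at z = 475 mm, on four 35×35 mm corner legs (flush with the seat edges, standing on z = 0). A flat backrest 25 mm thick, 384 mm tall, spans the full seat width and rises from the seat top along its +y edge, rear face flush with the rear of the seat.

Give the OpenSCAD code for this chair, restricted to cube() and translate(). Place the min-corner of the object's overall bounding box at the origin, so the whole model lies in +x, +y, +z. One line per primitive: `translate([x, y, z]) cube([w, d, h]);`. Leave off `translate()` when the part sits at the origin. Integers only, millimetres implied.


// leg_h = 475 - 22 = 453
translate([0, 0, 453]) cube([478, 473, 22]);
cube([35, 35, 453]);
translate([443, 0, 0]) cube([35, 35, 453]);
translate([0, 438, 0]) cube([35, 35, 453]);
translate([443, 438, 0]) cube([35, 35, 453]);
translate([0, 448, 475]) cube([478, 25, 384]);


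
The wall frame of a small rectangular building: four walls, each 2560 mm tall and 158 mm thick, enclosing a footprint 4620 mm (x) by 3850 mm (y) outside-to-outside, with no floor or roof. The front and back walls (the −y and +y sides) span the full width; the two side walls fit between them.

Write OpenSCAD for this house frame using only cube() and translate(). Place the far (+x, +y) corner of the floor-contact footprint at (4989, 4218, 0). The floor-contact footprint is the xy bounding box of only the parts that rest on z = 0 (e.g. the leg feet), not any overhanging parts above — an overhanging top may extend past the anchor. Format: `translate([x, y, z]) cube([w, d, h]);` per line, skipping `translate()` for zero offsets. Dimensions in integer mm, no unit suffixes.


translate([369, 368, 0]) cube([4620, 158, 2560]);
translate([369, 4060, 0]) cube([4620, 158, 2560]);
translate([369, 526, 0]) cube([158, 3534, 2560]);
translate([4831, 526, 0]) cube([158, 3534, 2560]);


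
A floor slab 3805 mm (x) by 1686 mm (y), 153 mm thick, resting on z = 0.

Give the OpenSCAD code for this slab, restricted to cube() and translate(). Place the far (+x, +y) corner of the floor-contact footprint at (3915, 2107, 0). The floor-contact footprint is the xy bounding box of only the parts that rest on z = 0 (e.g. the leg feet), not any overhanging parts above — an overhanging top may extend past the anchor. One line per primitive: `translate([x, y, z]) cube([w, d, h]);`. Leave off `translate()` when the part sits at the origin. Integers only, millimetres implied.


translate([110, 421, 0]) cube([3805, 1686, 153]);


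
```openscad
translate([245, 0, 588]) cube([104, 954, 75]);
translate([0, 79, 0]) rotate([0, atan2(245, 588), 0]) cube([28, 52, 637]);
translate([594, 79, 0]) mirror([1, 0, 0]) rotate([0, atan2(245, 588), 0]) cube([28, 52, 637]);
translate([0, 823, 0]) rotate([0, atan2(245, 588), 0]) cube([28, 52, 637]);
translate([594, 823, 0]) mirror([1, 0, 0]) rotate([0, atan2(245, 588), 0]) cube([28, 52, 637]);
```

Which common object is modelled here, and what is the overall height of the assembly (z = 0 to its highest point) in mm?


A sawhorse. The overall height is 663 mm.

A beam across two mirrored pairs of raked legs — a sawhorse. The beam's underside is at z = 588 (matching the legs' vertical rise in atan2(245, 588)) and the beam is 75 mm tall, so its top is at 588 + 75 = 663 mm. The raked legs top out at the beam's underside, so that is the highest point.


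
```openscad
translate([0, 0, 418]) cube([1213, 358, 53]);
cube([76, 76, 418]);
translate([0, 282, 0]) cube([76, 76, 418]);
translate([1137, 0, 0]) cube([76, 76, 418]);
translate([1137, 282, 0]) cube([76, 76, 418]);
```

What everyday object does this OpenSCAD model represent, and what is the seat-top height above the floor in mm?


A bench. The seat-top height is 471 mm.

A long slab on four corner posts — a bench. The slab sits at z = 418 with thickness 53, so the top is 418 + 53 = 471 mm.


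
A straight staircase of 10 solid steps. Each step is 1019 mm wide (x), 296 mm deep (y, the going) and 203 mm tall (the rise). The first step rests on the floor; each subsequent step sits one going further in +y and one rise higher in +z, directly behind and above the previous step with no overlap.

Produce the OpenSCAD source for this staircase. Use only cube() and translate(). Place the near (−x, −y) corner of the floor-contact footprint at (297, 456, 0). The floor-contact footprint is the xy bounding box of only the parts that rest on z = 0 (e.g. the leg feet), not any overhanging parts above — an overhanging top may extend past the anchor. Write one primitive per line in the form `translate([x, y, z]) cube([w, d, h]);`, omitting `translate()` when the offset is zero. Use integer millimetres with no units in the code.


translate([297, 456, 0]) cube([1019, 296, 203]);
translate([297, 752, 203]) cube([1019, 296, 203]);
translate([297, 1048, 406]) cube([1019, 296, 203]);
translate([297, 1344, 609]) cube([1019, 296, 203]);
translate([297, 1640, 812]) cube([1019, 296, 203]);
translate([297, 1936, 1015]) cube([1019, 296, 203]);
translate([297, 2232, 1218]) cube([1019, 296, 203]);
translate([297, 2528, 1421]) cube([1019, 296, 203]);
translate([297, 2824, 1624]) cube([1019, 296, 203]);
translate([297, 3120, 1827]) cube([1019, 296, 203]);


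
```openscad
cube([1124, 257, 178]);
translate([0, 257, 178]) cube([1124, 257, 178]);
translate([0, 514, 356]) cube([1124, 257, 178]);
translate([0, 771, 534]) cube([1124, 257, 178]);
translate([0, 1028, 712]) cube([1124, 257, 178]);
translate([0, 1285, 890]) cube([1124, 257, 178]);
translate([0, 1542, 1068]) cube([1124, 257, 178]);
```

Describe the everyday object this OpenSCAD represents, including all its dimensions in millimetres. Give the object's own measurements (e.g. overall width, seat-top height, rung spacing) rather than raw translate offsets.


A straight staircase of 7 solid steps. Each step is 1124 mm wide (x), 257 mm deep (y, the going) and 178 mm tall (the rise). The first step rests on the floor; each subsequent step sits one going further in +y and one rise higher in +z, directly behind and above the previous step with no overlap.


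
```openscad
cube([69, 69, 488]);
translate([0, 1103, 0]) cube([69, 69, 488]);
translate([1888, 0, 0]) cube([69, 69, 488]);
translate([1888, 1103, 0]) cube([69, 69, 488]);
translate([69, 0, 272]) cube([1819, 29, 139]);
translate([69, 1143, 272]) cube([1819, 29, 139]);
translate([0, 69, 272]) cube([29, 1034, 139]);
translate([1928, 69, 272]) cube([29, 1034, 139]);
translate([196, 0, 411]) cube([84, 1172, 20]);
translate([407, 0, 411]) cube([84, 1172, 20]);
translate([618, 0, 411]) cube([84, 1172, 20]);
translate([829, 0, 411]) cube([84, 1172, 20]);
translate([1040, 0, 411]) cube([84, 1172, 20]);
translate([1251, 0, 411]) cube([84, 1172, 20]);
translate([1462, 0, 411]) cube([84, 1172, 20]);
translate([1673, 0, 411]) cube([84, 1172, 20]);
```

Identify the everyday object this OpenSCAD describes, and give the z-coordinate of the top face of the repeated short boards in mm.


A bed frame. The slat-top height is 431 mm.

Four posts, four rails, and a row of slats — a bed frame. Slats sit on the rails at z = 272 + 139 = 411; with slat thickness 20, the top is 431 mm.


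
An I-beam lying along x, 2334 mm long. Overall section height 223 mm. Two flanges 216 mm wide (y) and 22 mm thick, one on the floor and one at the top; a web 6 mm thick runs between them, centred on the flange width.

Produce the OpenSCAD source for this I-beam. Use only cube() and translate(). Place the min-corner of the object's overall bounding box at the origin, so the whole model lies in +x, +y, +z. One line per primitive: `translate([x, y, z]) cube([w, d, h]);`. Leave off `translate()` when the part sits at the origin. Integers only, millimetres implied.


cube([2334, 216, 22]);
translate([0, 105, 22]) cube([2334, 6, 179]);
translate([0, 0, 201]) cube([2334, 216, 22]);


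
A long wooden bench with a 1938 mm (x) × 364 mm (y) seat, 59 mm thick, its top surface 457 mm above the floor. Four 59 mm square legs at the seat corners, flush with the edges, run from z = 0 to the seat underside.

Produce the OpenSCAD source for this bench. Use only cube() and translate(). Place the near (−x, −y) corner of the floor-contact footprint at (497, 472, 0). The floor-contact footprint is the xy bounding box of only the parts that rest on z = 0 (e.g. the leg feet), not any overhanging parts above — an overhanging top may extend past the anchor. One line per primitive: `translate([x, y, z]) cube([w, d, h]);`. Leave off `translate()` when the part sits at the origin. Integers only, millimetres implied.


translate([497, 472, 398]) cube([1938, 364, 59]);
translate([497, 472, 0]) cube([59, 59, 398]);
translate([497, 777, 0]) cube([59, 59, 398]);
translate([2376, 472, 0]) cube([59, 59, 398]);
translate([2376, 777, 0]) cube([59, 59, 398]);


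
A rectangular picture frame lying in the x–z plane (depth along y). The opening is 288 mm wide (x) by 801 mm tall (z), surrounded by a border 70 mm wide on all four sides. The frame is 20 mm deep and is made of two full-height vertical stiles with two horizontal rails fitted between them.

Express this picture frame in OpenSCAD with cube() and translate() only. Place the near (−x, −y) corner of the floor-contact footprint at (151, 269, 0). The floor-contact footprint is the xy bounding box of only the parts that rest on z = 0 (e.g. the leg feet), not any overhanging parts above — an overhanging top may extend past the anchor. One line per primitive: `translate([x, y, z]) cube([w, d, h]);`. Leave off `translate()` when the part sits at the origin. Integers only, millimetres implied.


translate([151, 269, 0]) cube([70, 20, 941]);
translate([509, 269, 0]) cube([70, 20, 941]);
translate([221, 269, 0]) cube([288, 20, 70]);
translate([221, 269, 871]) cube([288, 20, 70]);


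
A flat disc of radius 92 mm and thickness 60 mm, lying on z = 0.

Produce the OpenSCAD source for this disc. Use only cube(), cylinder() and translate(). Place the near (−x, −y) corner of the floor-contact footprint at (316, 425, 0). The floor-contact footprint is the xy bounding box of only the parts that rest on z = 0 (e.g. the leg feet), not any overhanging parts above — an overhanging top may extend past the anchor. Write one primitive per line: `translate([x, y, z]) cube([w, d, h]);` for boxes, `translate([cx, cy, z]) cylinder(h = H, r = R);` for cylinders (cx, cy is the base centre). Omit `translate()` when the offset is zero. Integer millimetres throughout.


translate([408, 517, 0]) cylinder(h = 60, r = 92);


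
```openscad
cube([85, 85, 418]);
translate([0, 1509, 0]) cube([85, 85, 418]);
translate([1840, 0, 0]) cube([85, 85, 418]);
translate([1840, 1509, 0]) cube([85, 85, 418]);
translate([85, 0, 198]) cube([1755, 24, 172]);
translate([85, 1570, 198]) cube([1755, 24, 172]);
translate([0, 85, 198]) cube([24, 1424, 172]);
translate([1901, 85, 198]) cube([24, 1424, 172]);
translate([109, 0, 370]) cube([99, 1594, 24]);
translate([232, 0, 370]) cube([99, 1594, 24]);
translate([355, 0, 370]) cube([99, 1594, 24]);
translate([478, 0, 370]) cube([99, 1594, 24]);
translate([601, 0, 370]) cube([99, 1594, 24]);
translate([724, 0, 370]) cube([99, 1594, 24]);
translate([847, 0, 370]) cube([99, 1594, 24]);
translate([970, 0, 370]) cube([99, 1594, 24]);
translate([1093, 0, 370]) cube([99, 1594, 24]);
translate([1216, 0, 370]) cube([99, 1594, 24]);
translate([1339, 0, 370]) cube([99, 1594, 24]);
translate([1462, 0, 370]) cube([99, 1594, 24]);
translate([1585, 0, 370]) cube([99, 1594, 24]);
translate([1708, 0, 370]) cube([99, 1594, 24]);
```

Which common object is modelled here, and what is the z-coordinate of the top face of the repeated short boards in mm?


A bed frame. The slat-top height is 394 mm.

Four posts, four rails, and a row of slats — a bed frame. Slats sit on the rails at z = 198 + 172 = 370; with slat thickness 24, the top is 394 mm.


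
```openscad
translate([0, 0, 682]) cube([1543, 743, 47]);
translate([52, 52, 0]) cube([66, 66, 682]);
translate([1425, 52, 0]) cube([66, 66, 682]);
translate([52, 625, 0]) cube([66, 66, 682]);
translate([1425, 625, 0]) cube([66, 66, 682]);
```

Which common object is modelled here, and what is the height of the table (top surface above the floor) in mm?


A table. The table height is 729 mm.

A 1543×743×47 slab sits at z = 682 on four 66 mm square posts — a table. The top surface is at 682 + 47 = 729 mm.


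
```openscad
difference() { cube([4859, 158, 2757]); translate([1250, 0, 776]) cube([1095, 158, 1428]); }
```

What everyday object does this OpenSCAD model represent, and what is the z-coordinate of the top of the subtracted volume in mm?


A wall with a window opening. The window head height is 2204 mm.

A wall with a rectangular opening subtracted — a window. Sill at z = 776, opening 1428 mm tall, so the head is at 776 + 1428 = 2204 mm.


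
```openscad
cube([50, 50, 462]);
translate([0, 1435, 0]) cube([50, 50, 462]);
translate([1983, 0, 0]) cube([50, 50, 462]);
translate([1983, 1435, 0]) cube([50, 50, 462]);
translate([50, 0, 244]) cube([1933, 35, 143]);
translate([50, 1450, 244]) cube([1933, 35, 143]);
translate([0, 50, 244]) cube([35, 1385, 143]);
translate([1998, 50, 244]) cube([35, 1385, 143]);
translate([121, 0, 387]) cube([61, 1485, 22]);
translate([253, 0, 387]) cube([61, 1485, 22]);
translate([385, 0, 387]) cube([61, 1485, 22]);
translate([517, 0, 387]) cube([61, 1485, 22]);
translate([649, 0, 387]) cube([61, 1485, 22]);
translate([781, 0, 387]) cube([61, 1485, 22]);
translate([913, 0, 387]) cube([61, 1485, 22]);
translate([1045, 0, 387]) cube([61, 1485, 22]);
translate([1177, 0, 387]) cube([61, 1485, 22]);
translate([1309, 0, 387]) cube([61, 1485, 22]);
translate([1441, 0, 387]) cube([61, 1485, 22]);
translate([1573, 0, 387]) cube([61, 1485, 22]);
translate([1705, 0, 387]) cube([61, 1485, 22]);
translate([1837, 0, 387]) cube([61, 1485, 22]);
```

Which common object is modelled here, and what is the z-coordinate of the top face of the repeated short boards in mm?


A bed frame. The slat-top height is 409 mm.

Four posts, four rails, and a row of slats — a bed frame. Slats sit on the rails at z = 244 + 143 = 387; with slat thickness 22, the top is 409 mm.


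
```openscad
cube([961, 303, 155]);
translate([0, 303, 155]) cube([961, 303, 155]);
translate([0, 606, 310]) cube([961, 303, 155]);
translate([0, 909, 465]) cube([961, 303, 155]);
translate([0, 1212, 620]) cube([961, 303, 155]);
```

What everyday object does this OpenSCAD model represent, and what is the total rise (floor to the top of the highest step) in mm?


A staircase. The total rise is 775 mm.

5 identical blocks, each offset up and back from the previous — a staircase. Each step is 155 mm tall and there are 5 of them, so the total rise is 5 × 155 = 775 mm.


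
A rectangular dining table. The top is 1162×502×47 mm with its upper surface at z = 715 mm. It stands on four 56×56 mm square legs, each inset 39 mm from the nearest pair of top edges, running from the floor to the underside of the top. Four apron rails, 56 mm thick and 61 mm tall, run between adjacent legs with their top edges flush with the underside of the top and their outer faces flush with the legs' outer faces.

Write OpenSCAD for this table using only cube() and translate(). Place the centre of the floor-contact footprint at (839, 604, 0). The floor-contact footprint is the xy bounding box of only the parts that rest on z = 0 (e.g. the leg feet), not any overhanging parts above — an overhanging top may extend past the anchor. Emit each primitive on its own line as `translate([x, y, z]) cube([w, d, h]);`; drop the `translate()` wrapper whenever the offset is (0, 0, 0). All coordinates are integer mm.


translate([258, 353, 668]) cube([1162, 502, 47]);
translate([297, 392, 0]) cube([56, 56, 668]);
translate([1325, 392, 0]) cube([56, 56, 668]);
translate([297, 760, 0]) cube([56, 56, 668]);
translate([1325, 760, 0]) cube([56, 56, 668]);
translate([353, 392, 607]) cube([972, 56, 61]);
translate([353, 760, 607]) cube([972, 56, 61]);
translate([297, 448, 607]) cube([56, 312, 61]);
translate([1325, 448, 607]) cube([56, 312, 61]);


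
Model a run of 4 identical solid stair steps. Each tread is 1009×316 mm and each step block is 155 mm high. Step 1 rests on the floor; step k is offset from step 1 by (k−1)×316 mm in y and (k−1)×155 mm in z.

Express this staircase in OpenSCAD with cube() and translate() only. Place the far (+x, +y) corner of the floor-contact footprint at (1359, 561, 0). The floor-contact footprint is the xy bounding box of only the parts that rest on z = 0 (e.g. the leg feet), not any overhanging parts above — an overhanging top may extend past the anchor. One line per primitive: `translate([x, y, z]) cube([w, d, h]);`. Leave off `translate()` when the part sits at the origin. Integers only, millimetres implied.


translate([350, 245, 0]) cube([1009, 316, 155]);
translate([350, 561, 155]) cube([1009, 316, 155]);
translate([350, 877, 310]) cube([1009, 316, 155]);
translate([350, 1193, 465]) cube([1009, 316, 155]);


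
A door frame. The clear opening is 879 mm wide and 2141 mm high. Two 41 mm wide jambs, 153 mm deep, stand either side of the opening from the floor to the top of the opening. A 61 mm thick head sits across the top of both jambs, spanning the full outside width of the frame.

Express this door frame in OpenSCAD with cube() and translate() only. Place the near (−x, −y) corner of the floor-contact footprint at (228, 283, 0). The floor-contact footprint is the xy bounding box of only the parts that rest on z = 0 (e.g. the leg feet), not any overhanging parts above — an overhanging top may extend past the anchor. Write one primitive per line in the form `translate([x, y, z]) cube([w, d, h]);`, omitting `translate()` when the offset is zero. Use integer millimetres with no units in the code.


translate([228, 283, 0]) cube([41, 153, 2141]);
translate([1148, 283, 0]) cube([41, 153, 2141]);
translate([228, 283, 2141]) cube([961, 153, 61]);


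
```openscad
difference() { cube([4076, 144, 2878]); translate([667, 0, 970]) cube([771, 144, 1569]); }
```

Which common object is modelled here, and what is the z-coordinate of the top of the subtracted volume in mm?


A wall with a window opening. The window head height is 2539 mm.

A wall with a rectangular opening subtracted — a window. Sill at z = 970, opening 1569 mm tall, so the head is at 970 + 1569 = 2539 mm.


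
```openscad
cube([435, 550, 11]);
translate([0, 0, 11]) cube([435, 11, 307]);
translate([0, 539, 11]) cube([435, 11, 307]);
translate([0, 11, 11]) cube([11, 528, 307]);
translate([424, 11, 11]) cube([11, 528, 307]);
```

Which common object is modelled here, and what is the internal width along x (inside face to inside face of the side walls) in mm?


An open box. The internal width is 413 mm.

A 435×550 base slab with four walls standing on it — an open box. The base is 435 mm wide and the walls are 11 mm thick, so the internal width is 435 − 2 × 11 = 413 mm.
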